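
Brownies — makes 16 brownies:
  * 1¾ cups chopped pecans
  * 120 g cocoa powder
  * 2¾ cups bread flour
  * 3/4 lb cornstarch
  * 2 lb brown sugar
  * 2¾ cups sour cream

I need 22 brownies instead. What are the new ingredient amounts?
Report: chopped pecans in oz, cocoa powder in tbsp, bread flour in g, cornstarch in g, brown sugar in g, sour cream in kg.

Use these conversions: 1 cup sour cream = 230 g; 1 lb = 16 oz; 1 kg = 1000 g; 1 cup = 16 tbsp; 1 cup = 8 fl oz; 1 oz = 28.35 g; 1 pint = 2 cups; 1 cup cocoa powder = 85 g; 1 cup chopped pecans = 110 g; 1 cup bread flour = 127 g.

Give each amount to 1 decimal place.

chopped pecans: 9.3 oz; cocoa powder: 31.1 tbsp; bread flour: 480.2 g; cornstarch: 467.8 g; brown sugar: 1247.4 g; sour cream: 0.9 kg

Scaling factor: 22/16 = 11/8 = 1.375.
chopped pecans: 1.75 cup × 11/8 × 110 g/cup ÷ 28.35 g/oz ≈ 9.3 oz
cocoa powder: 120 g × 11/8 ÷ 85 g/cup × 16 tbsp/cup ≈ 31.1 tbsp
bread flour: 2.75 cup × 11/8 × 127 g/cup ≈ 480.2 g
cornstarch: 0.75 lb × 11/8 × 16 oz/lb × 28.35 g/oz ≈ 467.8 g
brown sugar: 2 lb × 11/8 × 16 oz/lb × 28.35 g/oz = 1247.4 g
sour cream: 2.75 cup × 11/8 × 230 g/cup ÷ 1000 g/kg ≈ 0.9 kg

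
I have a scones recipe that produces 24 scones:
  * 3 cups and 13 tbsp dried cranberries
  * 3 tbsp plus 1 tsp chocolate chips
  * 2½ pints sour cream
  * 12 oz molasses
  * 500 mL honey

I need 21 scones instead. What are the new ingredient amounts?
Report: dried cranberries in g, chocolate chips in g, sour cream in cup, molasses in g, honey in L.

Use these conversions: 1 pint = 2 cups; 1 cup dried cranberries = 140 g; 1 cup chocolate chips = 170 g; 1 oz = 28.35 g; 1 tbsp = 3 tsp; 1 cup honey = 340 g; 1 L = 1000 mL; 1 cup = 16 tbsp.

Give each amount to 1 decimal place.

dried cranberries: 467.0 g; chocolate chips: 31.0 g; sour cream: 4.4 cup; molasses: 297.7 g; honey: 0.4 L

Scaling factor: 21/24 = 7/8 = 0.875.
dried cranberries: (3 cup + 13 tbsp = 3.8125 cup) × 7/8 × 140 g/cup ≈ 467.0 g
chocolate chips: (3 tbsp + 1 tsp = 10/3 tbsp) × 7/8 ÷ 16 tbsp/cup × 170 g/cup ≈ 31.0 g
sour cream: 2.5 pint × 7/8 × 2 cup/pint ≈ 4.4 cup
molasses: 12 oz × 7/8 × 28.35 g/oz ≈ 297.7 g
honey: 500 mL × 7/8 ÷ 1000 mL/L ≈ 0.4 L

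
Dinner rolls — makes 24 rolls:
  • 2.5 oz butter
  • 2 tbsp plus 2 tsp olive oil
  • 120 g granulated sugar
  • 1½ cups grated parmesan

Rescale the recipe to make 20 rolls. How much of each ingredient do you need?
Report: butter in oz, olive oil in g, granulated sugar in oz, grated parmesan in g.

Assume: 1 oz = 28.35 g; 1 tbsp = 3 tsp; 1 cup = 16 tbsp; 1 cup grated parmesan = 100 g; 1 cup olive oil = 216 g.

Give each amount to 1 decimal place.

Scaling factor: 20/24 = 5/6.
butter: 2.5 oz × 5/6 ≈ 2.1 oz
olive oil: (2 tbsp + 2 tsp = 8/3 tbsp) × 5/6 ÷ 16 tbsp/cup × 216 g/cup = 30.0 g
granulated sugar: 120 g × 5/6 ÷ 28.35 g/oz ≈ 3.5 oz
grated parmesan: 1.5 cup × 5/6 × 100 g/cup = 125.0 g

butter: 2.1 oz; olive oil: 30.0 g; granulated sugar: 3.5 oz; grated parmesan: 125.0 g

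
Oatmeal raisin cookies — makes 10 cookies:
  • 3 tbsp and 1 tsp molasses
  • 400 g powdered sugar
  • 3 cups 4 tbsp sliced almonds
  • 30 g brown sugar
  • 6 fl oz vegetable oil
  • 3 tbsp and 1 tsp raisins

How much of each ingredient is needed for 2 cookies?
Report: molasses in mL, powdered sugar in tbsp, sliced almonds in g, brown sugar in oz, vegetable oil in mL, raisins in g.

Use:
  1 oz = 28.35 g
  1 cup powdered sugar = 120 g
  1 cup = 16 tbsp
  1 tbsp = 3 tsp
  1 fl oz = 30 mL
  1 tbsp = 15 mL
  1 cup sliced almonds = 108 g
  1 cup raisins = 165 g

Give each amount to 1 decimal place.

molasses: 10.0 mL; powdered sugar: 10.7 tbsp; sliced almonds: 70.2 g; brown sugar: 0.2 oz; vegetable oil: 36.0 mL; raisins: 6.9 g

Scaling factor: 2/10 = 1/5 = 0.2.
molasses: (3 tbsp + 1 tsp = 10/3 tbsp) × 1/5 × 15 mL/tbsp = 10.0 mL
powdered sugar: 400 g × 1/5 ÷ 120 g/cup × 16 tbsp/cup ≈ 10.7 tbsp
sliced almonds: (3 cup + 4 tbsp = 3.25 cup) × 1/5 × 108 g/cup = 70.2 g
brown sugar: 30 g × 1/5 ÷ 28.35 g/oz ≈ 0.2 oz
vegetable oil: 6 fl oz × 1/5 × 30 mL/fl oz = 36.0 mL
raisins: (3 tbsp + 1 tsp = 10/3 tbsp) × 1/5 ÷ 16 tbsp/cup × 165 g/cup ≈ 6.9 g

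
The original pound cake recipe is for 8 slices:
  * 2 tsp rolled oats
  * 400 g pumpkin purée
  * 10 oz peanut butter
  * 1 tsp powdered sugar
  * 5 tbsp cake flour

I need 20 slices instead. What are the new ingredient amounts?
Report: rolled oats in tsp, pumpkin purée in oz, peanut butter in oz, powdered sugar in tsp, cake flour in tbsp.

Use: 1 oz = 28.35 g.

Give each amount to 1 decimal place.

Scaling factor: 20/8 = 5/2 = 2.5.
rolled oats: 2 tsp × 5/2 = 5.0 tsp
pumpkin purée: 400 g × 5/2 ÷ 28.35 g/oz ≈ 35.3 oz
peanut butter: 10 oz × 5/2 = 25.0 oz
powdered sugar: 1 tsp × 5/2 = 2.5 tsp
cake flour: 5 tbsp × 5/2 = 12.5 tbsp

rolled oats: 5.0 tsp; pumpkin purée: 35.3 oz; peanut butter: 25.0 oz; powdered sugar: 2.5 tsp; cake flour: 12.5 tbsp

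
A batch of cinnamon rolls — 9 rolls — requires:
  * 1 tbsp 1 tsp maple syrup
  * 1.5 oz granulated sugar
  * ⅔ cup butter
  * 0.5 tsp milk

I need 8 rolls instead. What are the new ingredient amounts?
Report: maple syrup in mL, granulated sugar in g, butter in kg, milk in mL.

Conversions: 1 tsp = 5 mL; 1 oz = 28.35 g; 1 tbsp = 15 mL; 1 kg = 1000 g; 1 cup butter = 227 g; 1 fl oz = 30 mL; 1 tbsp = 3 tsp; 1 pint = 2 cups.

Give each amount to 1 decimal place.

Scaling factor: 8/9.
maple syrup: (1 tbsp + 1 tsp = 4/3 tbsp) × 8/9 × 15 mL/tbsp ≈ 17.8 mL
granulated sugar: 1.5 oz × 8/9 × 28.35 g/oz = 37.8 g
butter: 2/3 cup × 8/9 × 227 g/cup ÷ 1000 g/kg ≈ 0.1 kg
milk: 0.5 tsp × 8/9 × 5 mL/tsp ≈ 2.2 mL

maple syrup: 17.8 mL; granulated sugar: 37.8 g; butter: 0.1 kg; milk: 2.2 mL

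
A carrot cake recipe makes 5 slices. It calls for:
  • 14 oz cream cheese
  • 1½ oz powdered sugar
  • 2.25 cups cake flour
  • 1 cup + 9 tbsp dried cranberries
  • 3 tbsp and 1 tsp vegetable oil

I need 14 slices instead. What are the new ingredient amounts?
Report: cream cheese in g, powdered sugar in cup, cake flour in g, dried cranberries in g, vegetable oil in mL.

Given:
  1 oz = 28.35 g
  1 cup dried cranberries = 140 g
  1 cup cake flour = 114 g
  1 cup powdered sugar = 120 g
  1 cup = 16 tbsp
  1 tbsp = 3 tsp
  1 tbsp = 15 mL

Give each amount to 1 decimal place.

Scaling factor: 14/5 = 2.8.
cream cheese: 14 oz × 14/5 × 28.35 g/oz ≈ 1111.3 g
powdered sugar: 1.5 oz × 14/5 × 28.35 g/oz ÷ 120 g/cup ≈ 1.0 cup
cake flour: 2.25 cup × 14/5 × 114 g/cup = 718.2 g
dried cranberries: (1 cup + 9 tbsp = 1.5625 cup) × 14/5 × 140 g/cup = 612.5 g
vegetable oil: (3 tbsp + 1 tsp = 10/3 tbsp) × 14/5 × 15 mL/tbsp = 140.0 mL

cream cheese: 1111.3 g; powdered sugar: 1.0 cup; cake flour: 718.2 g; dried cranberries: 612.5 g; vegetable oil: 140.0 mL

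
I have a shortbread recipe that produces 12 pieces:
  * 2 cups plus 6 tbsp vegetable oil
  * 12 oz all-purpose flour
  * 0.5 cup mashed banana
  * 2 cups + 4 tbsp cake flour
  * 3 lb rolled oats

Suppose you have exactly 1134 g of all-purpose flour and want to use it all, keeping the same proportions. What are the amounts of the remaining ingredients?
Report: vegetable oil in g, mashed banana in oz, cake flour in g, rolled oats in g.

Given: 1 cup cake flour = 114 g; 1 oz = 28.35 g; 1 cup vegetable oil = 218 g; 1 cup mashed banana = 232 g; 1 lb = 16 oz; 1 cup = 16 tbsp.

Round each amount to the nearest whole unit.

vegetable oil: 1726 g; mashed banana: 14 oz; cake flour: 855 g; rolled oats: 4536 g

The original recipe has 340.2 g of all-purpose flour, so the scaling factor is 1134 ÷ 340.2 = 10/3.
vegetable oil: (2 cup + 6 tbsp = 2.375 cup) × 10/3 × 218 g/cup ≈ 1726 g
mashed banana: 0.5 cup × 10/3 × 232 g/cup ÷ 28.35 g/oz ≈ 14 oz
cake flour: (2 cup + 4 tbsp = 2.25 cup) × 10/3 × 114 g/cup = 855 g
rolled oats: 3 lb × 10/3 × 16 oz/lb × 28.35 g/oz = 4536 g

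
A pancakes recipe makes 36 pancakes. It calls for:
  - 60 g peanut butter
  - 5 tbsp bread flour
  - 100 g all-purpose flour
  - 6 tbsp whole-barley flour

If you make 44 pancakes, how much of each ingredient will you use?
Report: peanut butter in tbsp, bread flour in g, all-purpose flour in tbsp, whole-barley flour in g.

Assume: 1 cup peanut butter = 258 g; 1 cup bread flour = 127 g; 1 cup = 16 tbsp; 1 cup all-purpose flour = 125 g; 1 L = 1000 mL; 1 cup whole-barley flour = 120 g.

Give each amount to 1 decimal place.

peanut butter: 4.5 tbsp; bread flour: 48.5 g; all-purpose flour: 15.6 tbsp; whole-barley flour: 55.0 g

Scaling factor: 44/36 = 11/9.
peanut butter: 60 g × 11/9 ÷ 258 g/cup × 16 tbsp/cup ≈ 4.5 tbsp
bread flour: 5 tbsp × 11/9 ÷ 16 tbsp/cup × 127 g/cup ≈ 48.5 g
all-purpose flour: 100 g × 11/9 ÷ 125 g/cup × 16 tbsp/cup ≈ 15.6 tbsp
whole-barley flour: 6 tbsp × 11/9 ÷ 16 tbsp/cup × 120 g/cup = 55.0 g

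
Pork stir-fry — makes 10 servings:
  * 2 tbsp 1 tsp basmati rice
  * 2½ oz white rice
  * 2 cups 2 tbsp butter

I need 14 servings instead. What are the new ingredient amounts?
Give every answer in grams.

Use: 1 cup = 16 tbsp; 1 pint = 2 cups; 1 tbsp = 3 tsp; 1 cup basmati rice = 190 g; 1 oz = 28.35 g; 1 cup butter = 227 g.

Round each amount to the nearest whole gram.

basmati rice: 39 g; white rice: 99 g; butter: 675 g

Scaling factor: 14/10 = 7/5 = 1.4.
basmati rice: (2 tbsp + 1 tsp = 7/3 tbsp) × 7/5 ÷ 16 tbsp/cup × 190 g/cup ≈ 39 g
white rice: 2.5 oz × 7/5 × 28.35 g/oz ≈ 99 g
butter: (2 cup + 2 tbsp = 2.125 cup) × 7/5 × 227 g/cup ≈ 675 g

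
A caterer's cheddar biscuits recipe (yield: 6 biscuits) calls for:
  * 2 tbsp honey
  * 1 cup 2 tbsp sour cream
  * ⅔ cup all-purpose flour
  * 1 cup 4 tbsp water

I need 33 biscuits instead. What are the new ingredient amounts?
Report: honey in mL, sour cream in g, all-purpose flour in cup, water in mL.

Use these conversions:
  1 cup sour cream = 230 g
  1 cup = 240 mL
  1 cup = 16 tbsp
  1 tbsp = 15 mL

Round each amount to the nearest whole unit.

Scaling factor: 33/6 = 11/2 = 5.5.
honey: 2 tbsp × 11/2 × 15 mL/tbsp = 165 mL
sour cream: (1 cup + 2 tbsp = 1.125 cup) × 11/2 × 230 g/cup ≈ 1423 g
all-purpose flour: 2/3 cup × 11/2 ≈ 4 cup
water: (1 cup + 4 tbsp = 1.25 cup) × 11/2 × 240 mL/cup = 1650 mL

honey: 165 mL; sour cream: 1423 g; all-purpose flour: 4 cup; water: 1650 mL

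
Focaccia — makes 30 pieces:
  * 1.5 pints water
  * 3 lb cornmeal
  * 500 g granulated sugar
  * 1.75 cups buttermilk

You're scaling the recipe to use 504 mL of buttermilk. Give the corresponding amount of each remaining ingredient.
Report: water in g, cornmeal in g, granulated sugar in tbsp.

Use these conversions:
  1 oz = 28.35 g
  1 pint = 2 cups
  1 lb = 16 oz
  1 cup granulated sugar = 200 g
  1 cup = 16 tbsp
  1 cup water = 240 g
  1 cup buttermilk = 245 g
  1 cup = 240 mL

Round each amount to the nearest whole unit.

The original recipe has 420 mL of buttermilk, so the scaling factor is 504 ÷ 420 = 6/5 = 1.2.
water: 1.5 pint × 6/5 × 2 cup/pint × 240 g/cup = 864 g
cornmeal: 3 lb × 6/5 × 16 oz/lb × 28.35 g/oz ≈ 1633 g
granulated sugar: 500 g × 6/5 ÷ 200 g/cup × 16 tbsp/cup = 48 tbsp

water: 864 g; cornmeal: 1633 g; granulated sugar: 48 tbsp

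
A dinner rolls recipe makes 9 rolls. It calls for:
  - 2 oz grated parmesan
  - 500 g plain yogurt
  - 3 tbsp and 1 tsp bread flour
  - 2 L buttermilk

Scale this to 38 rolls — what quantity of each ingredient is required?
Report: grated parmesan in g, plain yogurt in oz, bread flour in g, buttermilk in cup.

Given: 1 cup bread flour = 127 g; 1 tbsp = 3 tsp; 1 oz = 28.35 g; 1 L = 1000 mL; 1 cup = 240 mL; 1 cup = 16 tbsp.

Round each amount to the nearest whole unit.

grated parmesan: 239 g; plain yogurt: 74 oz; bread flour: 112 g; buttermilk: 35 cup

Scaling factor: 38/9.
grated parmesan: 2 oz × 38/9 × 28.35 g/oz ≈ 239 g
plain yogurt: 500 g × 38/9 ÷ 28.35 g/oz ≈ 74 oz
bread flour: (3 tbsp + 1 tsp = 10/3 tbsp) × 38/9 ÷ 16 tbsp/cup × 127 g/cup ≈ 112 g
buttermilk: 2 L × 38/9 × 1000 mL/L ÷ 240 mL/cup ≈ 35 cup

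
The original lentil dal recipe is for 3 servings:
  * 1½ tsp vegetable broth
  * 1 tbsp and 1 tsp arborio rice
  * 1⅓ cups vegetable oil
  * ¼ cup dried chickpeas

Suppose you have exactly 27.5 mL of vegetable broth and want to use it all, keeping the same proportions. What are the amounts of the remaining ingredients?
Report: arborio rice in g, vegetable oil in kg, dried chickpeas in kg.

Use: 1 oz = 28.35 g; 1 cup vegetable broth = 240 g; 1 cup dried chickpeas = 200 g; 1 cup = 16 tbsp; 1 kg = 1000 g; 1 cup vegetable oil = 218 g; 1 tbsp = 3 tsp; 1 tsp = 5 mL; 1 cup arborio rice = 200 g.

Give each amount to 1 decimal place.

The original recipe has 7.5 mL of vegetable broth, so the scaling factor is 27.5 ÷ 7.5 = 11/3.
arborio rice: (1 tbsp + 1 tsp = 4/3 tbsp) × 11/3 ÷ 16 tbsp/cup × 200 g/cup ≈ 61.1 g
vegetable oil: 4/3 cup × 11/3 × 218 g/cup ÷ 1000 g/kg ≈ 1.1 kg
dried chickpeas: 0.25 cup × 11/3 × 200 g/cup ÷ 1000 g/kg ≈ 0.2 kg

arborio rice: 61.1 g; vegetable oil: 1.1 kg; dried chickpeas: 0.2 kg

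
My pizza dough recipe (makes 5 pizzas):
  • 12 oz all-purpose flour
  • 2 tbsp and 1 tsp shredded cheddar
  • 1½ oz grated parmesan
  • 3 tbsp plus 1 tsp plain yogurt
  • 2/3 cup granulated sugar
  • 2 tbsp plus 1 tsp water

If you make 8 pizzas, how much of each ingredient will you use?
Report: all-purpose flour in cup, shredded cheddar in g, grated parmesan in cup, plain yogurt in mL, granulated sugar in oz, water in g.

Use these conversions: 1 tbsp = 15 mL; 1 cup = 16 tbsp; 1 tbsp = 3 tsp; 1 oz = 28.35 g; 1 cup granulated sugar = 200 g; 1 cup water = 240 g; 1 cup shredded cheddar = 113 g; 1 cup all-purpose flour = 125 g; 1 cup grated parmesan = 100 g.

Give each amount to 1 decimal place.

Scaling factor: 8/5 = 1.6.
all-purpose flour: 12 oz × 8/5 × 28.35 g/oz ÷ 125 g/cup ≈ 4.4 cup
shredded cheddar: (2 tbsp + 1 tsp = 7/3 tbsp) × 8/5 ÷ 16 tbsp/cup × 113 g/cup ≈ 26.4 g
grated parmesan: 1.5 oz × 8/5 × 28.35 g/oz ÷ 100 g/cup ≈ 0.7 cup
plain yogurt: (3 tbsp + 1 tsp = 10/3 tbsp) × 8/5 × 15 mL/tbsp = 80.0 mL
granulated sugar: 2/3 cup × 8/5 × 200 g/cup ÷ 28.35 g/oz ≈ 7.5 oz
water: (2 tbsp + 1 tsp = 7/3 tbsp) × 8/5 ÷ 16 tbsp/cup × 240 g/cup = 56.0 g

all-purpose flour: 4.4 cup; shredded cheddar: 26.4 g; grated parmesan: 0.7 cup; plain yogurt: 80.0 mL; granulated sugar: 7.5 oz; water: 56.0 g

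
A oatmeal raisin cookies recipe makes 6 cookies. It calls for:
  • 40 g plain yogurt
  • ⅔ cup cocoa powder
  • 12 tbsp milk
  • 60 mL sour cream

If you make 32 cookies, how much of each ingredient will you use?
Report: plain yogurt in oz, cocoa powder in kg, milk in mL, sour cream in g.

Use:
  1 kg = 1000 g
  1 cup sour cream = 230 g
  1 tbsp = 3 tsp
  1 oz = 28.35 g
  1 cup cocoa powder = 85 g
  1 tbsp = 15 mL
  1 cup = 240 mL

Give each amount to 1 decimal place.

plain yogurt: 7.5 oz; cocoa powder: 0.3 kg; milk: 960.0 mL; sour cream: 306.7 g

Scaling factor: 32/6 = 16/3.
plain yogurt: 40 g × 16/3 ÷ 28.35 g/oz ≈ 7.5 oz
cocoa powder: 2/3 cup × 16/3 × 85 g/cup ÷ 1000 g/kg ≈ 0.3 kg
milk: 12 tbsp × 16/3 × 15 mL/tbsp = 960.0 mL
sour cream: 60 mL × 16/3 ÷ 240 mL/cup × 230 g/cup ≈ 306.7 g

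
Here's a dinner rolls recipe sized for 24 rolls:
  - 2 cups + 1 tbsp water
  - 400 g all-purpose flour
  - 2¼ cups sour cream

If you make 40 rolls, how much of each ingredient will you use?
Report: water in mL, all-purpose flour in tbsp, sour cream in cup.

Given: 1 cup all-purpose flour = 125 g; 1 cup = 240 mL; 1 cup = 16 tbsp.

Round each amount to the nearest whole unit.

Scaling factor: 40/24 = 5/3.
water: (2 cup + 1 tbsp = 2.0625 cup) × 5/3 × 240 mL/cup = 825 mL
all-purpose flour: 400 g × 5/3 ÷ 125 g/cup × 16 tbsp/cup ≈ 85 tbsp
sour cream: 2.25 cup × 5/3 ≈ 4 cup

water: 825 mL; all-purpose flour: 85 tbsp; sour cream: 4 cup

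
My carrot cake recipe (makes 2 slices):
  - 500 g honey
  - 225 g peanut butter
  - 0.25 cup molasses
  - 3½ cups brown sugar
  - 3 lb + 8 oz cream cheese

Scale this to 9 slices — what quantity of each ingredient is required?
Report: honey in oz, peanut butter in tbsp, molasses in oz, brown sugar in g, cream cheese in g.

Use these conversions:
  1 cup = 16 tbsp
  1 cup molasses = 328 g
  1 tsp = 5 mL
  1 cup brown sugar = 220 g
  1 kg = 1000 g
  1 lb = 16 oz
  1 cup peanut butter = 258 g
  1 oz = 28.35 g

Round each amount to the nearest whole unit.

Scaling factor: 9/2 = 4.5.
honey: 500 g × 9/2 ÷ 28.35 g/oz ≈ 79 oz
peanut butter: 225 g × 9/2 ÷ 258 g/cup × 16 tbsp/cup ≈ 63 tbsp
molasses: 0.25 cup × 9/2 × 328 g/cup ÷ 28.35 g/oz ≈ 13 oz
brown sugar: 3.5 cup × 9/2 × 220 g/cup = 3465 g
cream cheese: (3 lb + 8 oz = 3.5 lb) × 9/2 × 16 oz/lb × 28.35 g/oz ≈ 7144 g

honey: 79 oz; peanut butter: 63 tbsp; molasses: 13 oz; brown sugar: 3465 g; cream cheese: 7144 g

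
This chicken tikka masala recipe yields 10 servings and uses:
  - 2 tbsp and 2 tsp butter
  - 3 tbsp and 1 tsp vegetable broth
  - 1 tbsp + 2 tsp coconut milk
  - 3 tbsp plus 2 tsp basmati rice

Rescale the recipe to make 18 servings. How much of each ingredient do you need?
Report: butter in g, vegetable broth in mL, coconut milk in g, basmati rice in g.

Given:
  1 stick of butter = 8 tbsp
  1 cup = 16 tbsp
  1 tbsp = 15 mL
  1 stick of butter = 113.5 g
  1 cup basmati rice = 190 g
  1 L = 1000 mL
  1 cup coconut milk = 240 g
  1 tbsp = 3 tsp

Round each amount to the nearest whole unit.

butter: 68 g; vegetable broth: 90 mL; coconut milk: 45 g; basmati rice: 78 g

Scaling factor: 18/10 = 9/5 = 1.8.
butter: (2 tbsp + 2 tsp = 8/3 tbsp) × 9/5 ÷ 8 tbsp/stick × 113.5 g/stick ≈ 68 g
vegetable broth: (3 tbsp + 1 tsp = 10/3 tbsp) × 9/5 × 15 mL/tbsp = 90 mL
coconut milk: (1 tbsp + 2 tsp = 5/3 tbsp) × 9/5 ÷ 16 tbsp/cup × 240 g/cup = 45 g
basmati rice: (3 tbsp + 2 tsp = 11/3 tbsp) × 9/5 ÷ 16 tbsp/cup × 190 g/cup ≈ 78 g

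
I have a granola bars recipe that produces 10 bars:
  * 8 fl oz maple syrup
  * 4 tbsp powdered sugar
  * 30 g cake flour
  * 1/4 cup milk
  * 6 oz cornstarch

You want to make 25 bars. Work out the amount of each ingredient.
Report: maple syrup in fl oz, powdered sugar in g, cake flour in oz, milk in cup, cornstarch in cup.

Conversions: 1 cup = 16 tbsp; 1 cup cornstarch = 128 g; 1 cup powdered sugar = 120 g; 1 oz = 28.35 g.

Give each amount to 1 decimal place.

Scaling factor: 25/10 = 5/2 = 2.5.
maple syrup: 8 fl oz × 5/2 = 20.0 fl oz
powdered sugar: 4 tbsp × 5/2 ÷ 16 tbsp/cup × 120 g/cup = 75.0 g
cake flour: 30 g × 5/2 ÷ 28.35 g/oz ≈ 2.6 oz
milk: 0.25 cup × 5/2 ≈ 0.6 cup
cornstarch: 6 oz × 5/2 × 28.35 g/oz ÷ 128 g/cup ≈ 3.3 cup

maple syrup: 20.0 fl oz; powdered sugar: 75.0 g; cake flour: 2.6 oz; milk: 0.6 cup; cornstarch: 3.3 cup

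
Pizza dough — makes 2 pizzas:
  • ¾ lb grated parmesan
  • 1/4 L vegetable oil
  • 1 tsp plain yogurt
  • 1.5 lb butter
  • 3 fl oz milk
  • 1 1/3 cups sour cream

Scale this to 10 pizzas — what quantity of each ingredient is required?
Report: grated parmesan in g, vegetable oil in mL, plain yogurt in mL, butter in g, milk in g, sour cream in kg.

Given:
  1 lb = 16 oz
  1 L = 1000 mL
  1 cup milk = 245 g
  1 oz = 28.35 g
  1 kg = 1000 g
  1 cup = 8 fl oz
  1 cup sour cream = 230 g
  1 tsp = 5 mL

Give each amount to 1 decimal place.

Scaling factor: 10/2 = 5.
grated parmesan: 0.75 lb × 5 × 16 oz/lb × 28.35 g/oz = 1701.0 g
vegetable oil: 0.25 L × 5 × 1000 mL/L = 1250.0 mL
plain yogurt: 1 tsp × 5 × 5 mL/tsp = 25.0 mL
butter: 1.5 lb × 5 × 16 oz/lb × 28.35 g/oz = 3402.0 g
milk: 3 fl oz × 5 ÷ 8 fl oz/cup × 245 g/cup ≈ 459.4 g
sour cream: 4/3 cup × 5 × 230 g/cup ÷ 1000 g/kg ≈ 1.5 kg

grated parmesan: 1701.0 g; vegetable oil: 1250.0 mL; plain yogurt: 25.0 mL; butter: 3402.0 g; milk: 459.4 g; sour cream: 1.5 kg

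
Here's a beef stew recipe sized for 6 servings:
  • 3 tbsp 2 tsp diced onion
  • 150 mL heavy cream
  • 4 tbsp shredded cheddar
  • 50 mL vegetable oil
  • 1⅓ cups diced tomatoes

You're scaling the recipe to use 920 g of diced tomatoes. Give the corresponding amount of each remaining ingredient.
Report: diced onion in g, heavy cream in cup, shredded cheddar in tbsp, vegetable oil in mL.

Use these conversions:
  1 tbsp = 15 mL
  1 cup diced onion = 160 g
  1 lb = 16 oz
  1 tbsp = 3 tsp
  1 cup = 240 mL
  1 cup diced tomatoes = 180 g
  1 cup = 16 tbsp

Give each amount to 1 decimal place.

The original recipe has 240 g of diced tomatoes, so the scaling factor is 920 ÷ 240 = 23/6.
diced onion: (3 tbsp + 2 tsp = 11/3 tbsp) × 23/6 ÷ 16 tbsp/cup × 160 g/cup ≈ 140.6 g
heavy cream: 150 mL × 23/6 ÷ 240 mL/cup ≈ 2.4 cup
shredded cheddar: 4 tbsp × 23/6 ≈ 15.3 tbsp
vegetable oil: 50 mL × 23/6 ≈ 191.7 mL

diced onion: 140.6 g; heavy cream: 2.4 cup; shredded cheddar: 15.3 tbsp; vegetable oil: 191.7 mL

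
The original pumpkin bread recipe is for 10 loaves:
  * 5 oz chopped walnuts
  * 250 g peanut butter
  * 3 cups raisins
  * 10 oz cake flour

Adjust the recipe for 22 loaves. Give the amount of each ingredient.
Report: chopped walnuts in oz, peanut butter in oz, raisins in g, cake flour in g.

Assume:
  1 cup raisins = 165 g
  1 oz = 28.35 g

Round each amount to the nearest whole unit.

Scaling factor: 22/10 = 11/5 = 2.2.
chopped walnuts: 5 oz × 11/5 = 11 oz
peanut butter: 250 g × 11/5 ÷ 28.35 g/oz ≈ 19 oz
raisins: 3 cup × 11/5 × 165 g/cup = 1089 g
cake flour: 10 oz × 11/5 × 28.35 g/oz ≈ 624 g

chopped walnuts: 11 oz; peanut butter: 19 oz; raisins: 1089 g; cake flour: 624 g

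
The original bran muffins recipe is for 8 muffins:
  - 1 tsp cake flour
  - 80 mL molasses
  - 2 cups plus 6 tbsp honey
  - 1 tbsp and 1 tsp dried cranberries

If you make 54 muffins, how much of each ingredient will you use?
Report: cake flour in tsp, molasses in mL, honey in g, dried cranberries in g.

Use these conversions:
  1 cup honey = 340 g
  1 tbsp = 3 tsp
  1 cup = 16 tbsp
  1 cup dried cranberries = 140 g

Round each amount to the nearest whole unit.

cake flour: 7 tsp; molasses: 540 mL; honey: 5451 g; dried cranberries: 79 g

Scaling factor: 54/8 = 27/4 = 6.75.
cake flour: 1 tsp × 27/4 ≈ 7 tsp
molasses: 80 mL × 27/4 = 540 mL
honey: (2 cup + 6 tbsp = 2.375 cup) × 27/4 × 340 g/cup ≈ 5451 g
dried cranberries: (1 tbsp + 1 tsp = 4/3 tbsp) × 27/4 ÷ 16 tbsp/cup × 140 g/cup ≈ 79 g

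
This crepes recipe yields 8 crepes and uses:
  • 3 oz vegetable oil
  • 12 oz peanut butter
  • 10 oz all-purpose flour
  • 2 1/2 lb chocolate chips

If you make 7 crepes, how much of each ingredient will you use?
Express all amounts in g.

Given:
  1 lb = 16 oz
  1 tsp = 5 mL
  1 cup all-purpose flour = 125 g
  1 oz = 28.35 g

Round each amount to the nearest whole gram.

vegetable oil: 74 g; peanut butter: 298 g; all-purpose flour: 248 g; chocolate chips: 992 g

Scaling factor: 7/8 = 0.875.
vegetable oil: 3 oz × 7/8 × 28.35 g/oz ≈ 74 g
peanut butter: 12 oz × 7/8 × 28.35 g/oz ≈ 298 g
all-purpose flour: 10 oz × 7/8 × 28.35 g/oz ≈ 248 g
chocolate chips: 2.5 lb × 7/8 × 16 oz/lb × 28.35 g/oz ≈ 992 g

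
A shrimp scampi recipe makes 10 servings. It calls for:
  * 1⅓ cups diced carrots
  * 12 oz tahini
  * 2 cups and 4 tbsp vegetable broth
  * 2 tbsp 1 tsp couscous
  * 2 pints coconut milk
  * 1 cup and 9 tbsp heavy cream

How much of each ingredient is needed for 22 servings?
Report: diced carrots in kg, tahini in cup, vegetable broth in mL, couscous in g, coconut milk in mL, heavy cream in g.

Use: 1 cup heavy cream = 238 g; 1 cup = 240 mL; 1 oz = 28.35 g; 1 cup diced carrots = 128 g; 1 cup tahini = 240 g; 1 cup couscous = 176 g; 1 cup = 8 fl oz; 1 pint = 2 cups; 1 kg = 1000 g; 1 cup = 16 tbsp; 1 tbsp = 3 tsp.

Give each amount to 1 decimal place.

Scaling factor: 22/10 = 11/5 = 2.2.
diced carrots: 4/3 cup × 11/5 × 128 g/cup ÷ 1000 g/kg ≈ 0.4 kg
tahini: 12 oz × 11/5 × 28.35 g/oz ÷ 240 g/cup ≈ 3.1 cup
vegetable broth: (2 cup + 4 tbsp = 2.25 cup) × 11/5 × 240 mL/cup = 1188.0 mL
couscous: (2 tbsp + 1 tsp = 7/3 tbsp) × 11/5 ÷ 16 tbsp/cup × 176 g/cup ≈ 56.5 g
coconut milk: 2 pint × 11/5 × 2 cup/pint × 240 mL/cup = 2112.0 mL
heavy cream: (1 cup + 9 tbsp = 1.5625 cup) × 11/5 × 238 g/cup ≈ 818.1 g

diced carrots: 0.4 kg; tahini: 3.1 cup; vegetable broth: 1188.0 mL; couscous: 56.5 g; coconut milk: 2112.0 mL; heavy cream: 818.1 g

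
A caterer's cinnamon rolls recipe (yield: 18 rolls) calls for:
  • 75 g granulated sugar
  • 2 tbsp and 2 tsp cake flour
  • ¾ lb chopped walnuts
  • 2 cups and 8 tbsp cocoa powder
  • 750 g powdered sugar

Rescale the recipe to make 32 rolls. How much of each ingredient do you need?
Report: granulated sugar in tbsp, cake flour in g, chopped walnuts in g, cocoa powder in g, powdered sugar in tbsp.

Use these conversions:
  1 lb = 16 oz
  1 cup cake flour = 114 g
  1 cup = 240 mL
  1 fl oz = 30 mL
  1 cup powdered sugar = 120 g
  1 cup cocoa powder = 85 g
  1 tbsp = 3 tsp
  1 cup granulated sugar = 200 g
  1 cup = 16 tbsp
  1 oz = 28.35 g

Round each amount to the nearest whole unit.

Scaling factor: 32/18 = 16/9.
granulated sugar: 75 g × 16/9 ÷ 200 g/cup × 16 tbsp/cup ≈ 11 tbsp
cake flour: (2 tbsp + 2 tsp = 8/3 tbsp) × 16/9 ÷ 16 tbsp/cup × 114 g/cup ≈ 34 g
chopped walnuts: 0.75 lb × 16/9 × 16 oz/lb × 28.35 g/oz ≈ 605 g
cocoa powder: (2 cup + 8 tbsp = 2.5 cup) × 16/9 × 85 g/cup ≈ 378 g
powdered sugar: 750 g × 16/9 ÷ 120 g/cup × 16 tbsp/cup ≈ 178 tbsp

granulated sugar: 11 tbsp; cake flour: 34 g; chopped walnuts: 605 g; cocoa powder: 378 g; powdered sugar: 178 tbsp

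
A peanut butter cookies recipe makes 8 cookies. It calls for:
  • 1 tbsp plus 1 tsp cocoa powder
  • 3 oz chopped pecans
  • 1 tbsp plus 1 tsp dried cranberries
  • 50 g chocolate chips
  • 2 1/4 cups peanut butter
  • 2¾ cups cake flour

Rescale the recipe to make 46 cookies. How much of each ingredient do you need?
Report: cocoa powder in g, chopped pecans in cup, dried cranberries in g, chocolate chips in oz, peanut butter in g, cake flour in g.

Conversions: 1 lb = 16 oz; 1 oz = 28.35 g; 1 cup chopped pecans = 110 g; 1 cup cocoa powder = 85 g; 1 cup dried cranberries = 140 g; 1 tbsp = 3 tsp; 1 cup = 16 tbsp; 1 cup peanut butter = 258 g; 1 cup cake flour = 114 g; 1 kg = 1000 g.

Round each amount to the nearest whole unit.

Scaling factor: 46/8 = 23/4 = 5.75.
cocoa powder: (1 tbsp + 1 tsp = 4/3 tbsp) × 23/4 ÷ 16 tbsp/cup × 85 g/cup ≈ 41 g
chopped pecans: 3 oz × 23/4 × 28.35 g/oz ÷ 110 g/cup ≈ 4 cup
dried cranberries: (1 tbsp + 1 tsp = 4/3 tbsp) × 23/4 ÷ 16 tbsp/cup × 140 g/cup ≈ 67 g
chocolate chips: 50 g × 23/4 ÷ 28.35 g/oz ≈ 10 oz
peanut butter: 2.25 cup × 23/4 × 258 g/cup ≈ 3338 g
cake flour: 2.75 cup × 23/4 × 114 g/cup ≈ 1803 g

cocoa powder: 41 g; chopped pecans: 4 cup; dried cranberries: 67 g; chocolate chips: 10 oz; peanut butter: 3338 g; cake flour: 1803 g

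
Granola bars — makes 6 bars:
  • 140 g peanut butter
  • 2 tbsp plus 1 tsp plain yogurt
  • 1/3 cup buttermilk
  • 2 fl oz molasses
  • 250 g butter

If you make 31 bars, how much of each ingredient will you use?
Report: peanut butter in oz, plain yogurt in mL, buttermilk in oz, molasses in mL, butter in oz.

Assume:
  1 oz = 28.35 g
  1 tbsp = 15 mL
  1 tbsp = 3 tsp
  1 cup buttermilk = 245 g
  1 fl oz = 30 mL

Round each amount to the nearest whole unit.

peanut butter: 26 oz; plain yogurt: 181 mL; buttermilk: 15 oz; molasses: 310 mL; butter: 46 oz

Scaling factor: 31/6.
peanut butter: 140 g × 31/6 ÷ 28.35 g/oz ≈ 26 oz
plain yogurt: (2 tbsp + 1 tsp = 7/3 tbsp) × 31/6 × 15 mL/tbsp ≈ 181 mL
buttermilk: 1/3 cup × 31/6 × 245 g/cup ÷ 28.35 g/oz ≈ 15 oz
molasses: 2 fl oz × 31/6 × 30 mL/fl oz = 310 mL
butter: 250 g × 31/6 ÷ 28.35 g/oz ≈ 46 oz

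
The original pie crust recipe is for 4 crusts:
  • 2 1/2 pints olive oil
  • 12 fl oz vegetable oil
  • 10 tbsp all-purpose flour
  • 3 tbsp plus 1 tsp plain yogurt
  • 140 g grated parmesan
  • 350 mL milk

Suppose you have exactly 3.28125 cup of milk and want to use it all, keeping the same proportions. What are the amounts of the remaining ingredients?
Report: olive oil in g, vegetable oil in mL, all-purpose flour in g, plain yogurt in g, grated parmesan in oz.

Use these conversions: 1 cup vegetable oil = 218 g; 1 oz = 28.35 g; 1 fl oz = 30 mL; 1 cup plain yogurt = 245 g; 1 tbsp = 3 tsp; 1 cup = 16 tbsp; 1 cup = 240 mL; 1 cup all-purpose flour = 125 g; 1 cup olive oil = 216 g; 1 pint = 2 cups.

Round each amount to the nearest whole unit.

The original recipe has 35/24 cup of milk, so the scaling factor is 3.28125 ÷ 35/24 = 9/4 = 2.25.
olive oil: 2.5 pint × 9/4 × 2 cup/pint × 216 g/cup = 2430 g
vegetable oil: 12 fl oz × 9/4 × 30 mL/fl oz = 810 mL
all-purpose flour: 10 tbsp × 9/4 ÷ 16 tbsp/cup × 125 g/cup ≈ 176 g
plain yogurt: (3 tbsp + 1 tsp = 10/3 tbsp) × 9/4 ÷ 16 tbsp/cup × 245 g/cup ≈ 115 g
grated parmesan: 140 g × 9/4 ÷ 28.35 g/oz ≈ 11 oz

olive oil: 2430 g; vegetable oil: 810 mL; all-purpose flour: 176 g; plain yogurt: 115 g; grated parmesan: 11 oz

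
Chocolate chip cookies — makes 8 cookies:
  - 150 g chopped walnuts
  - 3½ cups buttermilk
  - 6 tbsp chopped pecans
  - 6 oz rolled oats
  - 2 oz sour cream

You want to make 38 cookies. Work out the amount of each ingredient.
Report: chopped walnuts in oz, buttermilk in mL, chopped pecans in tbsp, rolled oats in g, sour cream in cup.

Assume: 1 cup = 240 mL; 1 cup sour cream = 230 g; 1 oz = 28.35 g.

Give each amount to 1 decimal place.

chopped walnuts: 25.1 oz; buttermilk: 3990.0 mL; chopped pecans: 28.5 tbsp; rolled oats: 808.0 g; sour cream: 1.2 cup

Scaling factor: 38/8 = 19/4 = 4.75.
chopped walnuts: 150 g × 19/4 ÷ 28.35 g/oz ≈ 25.1 oz
buttermilk: 3.5 cup × 19/4 × 240 mL/cup = 3990.0 mL
chopped pecans: 6 tbsp × 19/4 = 28.5 tbsp
rolled oats: 6 oz × 19/4 × 28.35 g/oz ≈ 808.0 g
sour cream: 2 oz × 19/4 × 28.35 g/oz ÷ 230 g/cup ≈ 1.2 cup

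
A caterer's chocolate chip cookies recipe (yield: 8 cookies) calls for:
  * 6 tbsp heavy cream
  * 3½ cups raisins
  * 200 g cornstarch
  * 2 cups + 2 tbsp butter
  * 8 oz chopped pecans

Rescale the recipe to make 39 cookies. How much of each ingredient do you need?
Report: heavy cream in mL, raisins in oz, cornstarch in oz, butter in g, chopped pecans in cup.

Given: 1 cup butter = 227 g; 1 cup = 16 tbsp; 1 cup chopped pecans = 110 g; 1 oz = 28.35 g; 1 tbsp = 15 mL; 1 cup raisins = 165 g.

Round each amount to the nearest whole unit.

Scaling factor: 39/8 = 4.875.
heavy cream: 6 tbsp × 39/8 × 15 mL/tbsp ≈ 439 mL
raisins: 3.5 cup × 39/8 × 165 g/cup ÷ 28.35 g/oz ≈ 99 oz
cornstarch: 200 g × 39/8 ÷ 28.35 g/oz ≈ 34 oz
butter: (2 cup + 2 tbsp = 2.125 cup) × 39/8 × 227 g/cup ≈ 2352 g
chopped pecans: 8 oz × 39/8 × 28.35 g/oz ÷ 110 g/cup ≈ 10 cup

heavy cream: 439 mL; raisins: 99 oz; cornstarch: 34 oz; butter: 2352 g; chopped pecans: 10 cup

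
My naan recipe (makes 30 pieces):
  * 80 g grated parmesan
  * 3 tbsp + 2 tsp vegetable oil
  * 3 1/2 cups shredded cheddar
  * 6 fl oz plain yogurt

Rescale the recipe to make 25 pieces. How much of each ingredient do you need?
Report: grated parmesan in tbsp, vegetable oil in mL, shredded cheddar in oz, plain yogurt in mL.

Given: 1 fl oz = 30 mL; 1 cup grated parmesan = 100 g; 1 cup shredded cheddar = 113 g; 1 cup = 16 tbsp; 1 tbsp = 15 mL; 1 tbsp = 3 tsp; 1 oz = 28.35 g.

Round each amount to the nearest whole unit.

Scaling factor: 25/30 = 5/6.
grated parmesan: 80 g × 5/6 ÷ 100 g/cup × 16 tbsp/cup ≈ 11 tbsp
vegetable oil: (3 tbsp + 2 tsp = 11/3 tbsp) × 5/6 × 15 mL/tbsp ≈ 46 mL
shredded cheddar: 3.5 cup × 5/6 × 113 g/cup ÷ 28.35 g/oz ≈ 12 oz
plain yogurt: 6 fl oz × 5/6 × 30 mL/fl oz = 150 mL

grated parmesan: 11 tbsp; vegetable oil: 46 mL; shredded cheddar: 12 oz; plain yogurt: 150 mL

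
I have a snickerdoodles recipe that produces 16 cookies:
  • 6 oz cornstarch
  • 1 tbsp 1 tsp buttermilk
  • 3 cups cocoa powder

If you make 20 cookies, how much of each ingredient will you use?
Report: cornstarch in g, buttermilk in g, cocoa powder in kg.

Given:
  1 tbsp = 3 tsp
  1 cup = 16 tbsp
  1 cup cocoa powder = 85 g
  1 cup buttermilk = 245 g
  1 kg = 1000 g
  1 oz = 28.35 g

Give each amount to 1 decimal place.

Scaling factor: 20/16 = 5/4 = 1.25.
cornstarch: 6 oz × 5/4 × 28.35 g/oz ≈ 212.6 g
buttermilk: (1 tbsp + 1 tsp = 4/3 tbsp) × 5/4 ÷ 16 tbsp/cup × 245 g/cup ≈ 25.5 g
cocoa powder: 3 cup × 5/4 × 85 g/cup ÷ 1000 g/kg ≈ 0.3 kg

cornstarch: 212.6 g; buttermilk: 25.5 g; cocoa powder: 0.3 kg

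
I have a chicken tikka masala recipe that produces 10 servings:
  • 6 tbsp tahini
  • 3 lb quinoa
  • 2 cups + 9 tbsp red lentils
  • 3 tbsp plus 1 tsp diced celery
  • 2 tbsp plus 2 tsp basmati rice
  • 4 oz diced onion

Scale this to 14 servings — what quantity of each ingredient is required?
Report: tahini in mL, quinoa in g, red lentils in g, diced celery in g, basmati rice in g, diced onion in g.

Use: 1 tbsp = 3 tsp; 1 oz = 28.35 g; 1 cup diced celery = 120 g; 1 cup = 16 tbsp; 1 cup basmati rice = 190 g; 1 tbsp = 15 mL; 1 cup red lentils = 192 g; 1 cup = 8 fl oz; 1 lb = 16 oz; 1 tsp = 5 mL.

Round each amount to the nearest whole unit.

tahini: 126 mL; quinoa: 1905 g; red lentils: 689 g; diced celery: 35 g; basmati rice: 44 g; diced onion: 159 g

Scaling factor: 14/10 = 7/5 = 1.4.
tahini: 6 tbsp × 7/5 × 15 mL/tbsp = 126 mL
quinoa: 3 lb × 7/5 × 16 oz/lb × 28.35 g/oz ≈ 1905 g
red lentils: (2 cup + 9 tbsp = 2.5625 cup) × 7/5 × 192 g/cup ≈ 689 g
diced celery: (3 tbsp + 1 tsp = 10/3 tbsp) × 7/5 ÷ 16 tbsp/cup × 120 g/cup = 35 g
basmati rice: (2 tbsp + 2 tsp = 8/3 tbsp) × 7/5 ÷ 16 tbsp/cup × 190 g/cup ≈ 44 g
diced onion: 4 oz × 7/5 × 28.35 g/oz ≈ 159 g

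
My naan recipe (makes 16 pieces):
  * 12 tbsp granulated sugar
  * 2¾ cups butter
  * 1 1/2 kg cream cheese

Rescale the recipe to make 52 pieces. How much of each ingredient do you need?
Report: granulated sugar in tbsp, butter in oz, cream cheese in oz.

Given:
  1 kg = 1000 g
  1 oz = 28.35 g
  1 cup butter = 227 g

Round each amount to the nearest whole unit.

Scaling factor: 52/16 = 13/4 = 3.25.
granulated sugar: 12 tbsp × 13/4 = 39 tbsp
butter: 2.75 cup × 13/4 × 227 g/cup ÷ 28.35 g/oz ≈ 72 oz
cream cheese: 1.5 kg × 13/4 × 1000 g/kg ÷ 28.35 g/oz ≈ 172 oz

granulated sugar: 39 tbsp; butter: 72 oz; cream cheese: 172 oz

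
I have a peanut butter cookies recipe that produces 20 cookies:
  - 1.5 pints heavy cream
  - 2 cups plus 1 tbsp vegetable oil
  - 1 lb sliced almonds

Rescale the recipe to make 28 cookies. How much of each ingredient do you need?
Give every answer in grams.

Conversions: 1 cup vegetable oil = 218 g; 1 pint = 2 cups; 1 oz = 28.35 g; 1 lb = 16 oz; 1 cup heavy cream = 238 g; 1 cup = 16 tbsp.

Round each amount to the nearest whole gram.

heavy cream: 1000 g; vegetable oil: 629 g; sliced almonds: 635 g

Scaling factor: 28/20 = 7/5 = 1.4.
heavy cream: 1.5 pint × 7/5 × 2 cup/pint × 238 g/cup ≈ 1000 g
vegetable oil: (2 cup + 1 tbsp = 2.0625 cup) × 7/5 × 218 g/cup ≈ 629 g
sliced almonds: 1 lb × 7/5 × 16 oz/lb × 28.35 g/oz ≈ 635 g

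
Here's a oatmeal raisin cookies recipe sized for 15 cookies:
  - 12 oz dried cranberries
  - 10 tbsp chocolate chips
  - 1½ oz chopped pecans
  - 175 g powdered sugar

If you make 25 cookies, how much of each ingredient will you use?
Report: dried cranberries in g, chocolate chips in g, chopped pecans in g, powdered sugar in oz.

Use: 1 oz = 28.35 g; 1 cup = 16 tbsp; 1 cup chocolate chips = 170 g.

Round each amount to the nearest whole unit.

dried cranberries: 567 g; chocolate chips: 177 g; chopped pecans: 71 g; powdered sugar: 10 oz

Scaling factor: 25/15 = 5/3.
dried cranberries: 12 oz × 5/3 × 28.35 g/oz = 567 g
chocolate chips: 10 tbsp × 5/3 ÷ 16 tbsp/cup × 170 g/cup ≈ 177 g
chopped pecans: 1.5 oz × 5/3 × 28.35 g/oz ≈ 71 g
powdered sugar: 175 g × 5/3 ÷ 28.35 g/oz ≈ 10 oz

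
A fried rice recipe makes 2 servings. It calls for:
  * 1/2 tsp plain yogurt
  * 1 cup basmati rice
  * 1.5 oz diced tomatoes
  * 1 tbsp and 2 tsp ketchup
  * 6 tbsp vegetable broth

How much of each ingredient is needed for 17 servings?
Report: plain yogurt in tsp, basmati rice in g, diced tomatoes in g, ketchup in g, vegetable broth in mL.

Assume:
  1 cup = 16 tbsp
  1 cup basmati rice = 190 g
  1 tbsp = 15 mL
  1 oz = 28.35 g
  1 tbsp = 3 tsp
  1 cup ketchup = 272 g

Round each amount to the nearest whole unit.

plain yogurt: 4 tsp; basmati rice: 1615 g; diced tomatoes: 361 g; ketchup: 241 g; vegetable broth: 765 mL

Scaling factor: 17/2 = 8.5.
plain yogurt: 0.5 tsp × 17/2 ≈ 4 tsp
basmati rice: 1 cup × 17/2 × 190 g/cup = 1615 g
diced tomatoes: 1.5 oz × 17/2 × 28.35 g/oz ≈ 361 g
ketchup: (1 tbsp + 2 tsp = 5/3 tbsp) × 17/2 ÷ 16 tbsp/cup × 272 g/cup ≈ 241 g
vegetable broth: 6 tbsp × 17/2 × 15 mL/tbsp = 765 mL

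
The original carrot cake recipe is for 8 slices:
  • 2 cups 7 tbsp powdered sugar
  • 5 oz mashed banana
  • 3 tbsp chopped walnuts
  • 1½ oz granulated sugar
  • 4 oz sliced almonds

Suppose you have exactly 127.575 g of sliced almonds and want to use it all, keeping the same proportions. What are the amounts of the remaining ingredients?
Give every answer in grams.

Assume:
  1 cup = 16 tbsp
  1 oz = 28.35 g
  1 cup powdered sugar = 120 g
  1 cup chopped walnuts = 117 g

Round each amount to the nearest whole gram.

The original recipe has 113.4 g of sliced almonds, so the scaling factor is 127.575 ÷ 113.4 = 9/8 = 1.125.
powdered sugar: (2 cup + 7 tbsp = 2.4375 cup) × 9/8 × 120 g/cup ≈ 329 g
mashed banana: 5 oz × 9/8 × 28.35 g/oz ≈ 159 g
chopped walnuts: 3 tbsp × 9/8 ÷ 16 tbsp/cup × 117 g/cup ≈ 25 g
granulated sugar: 1.5 oz × 9/8 × 28.35 g/oz ≈ 48 g

powdered sugar: 329 g; mashed banana: 159 g; chopped walnuts: 25 g; granulated sugar: 48 g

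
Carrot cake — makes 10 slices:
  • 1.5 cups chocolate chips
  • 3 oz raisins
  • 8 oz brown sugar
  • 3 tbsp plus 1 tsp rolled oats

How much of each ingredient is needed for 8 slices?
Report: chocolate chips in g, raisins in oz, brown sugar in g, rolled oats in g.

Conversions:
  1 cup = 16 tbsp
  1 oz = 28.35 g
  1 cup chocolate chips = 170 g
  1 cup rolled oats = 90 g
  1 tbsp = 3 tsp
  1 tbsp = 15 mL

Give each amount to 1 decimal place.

Scaling factor: 8/10 = 4/5 = 0.8.
chocolate chips: 1.5 cup × 4/5 × 170 g/cup = 204.0 g
raisins: 3 oz × 4/5 = 2.4 oz
brown sugar: 8 oz × 4/5 × 28.35 g/oz ≈ 181.4 g
rolled oats: (3 tbsp + 1 tsp = 10/3 tbsp) × 4/5 ÷ 16 tbsp/cup × 90 g/cup = 15.0 g

chocolate chips: 204.0 g; raisins: 2.4 oz; brown sugar: 181.4 g; rolled oats: 15.0 g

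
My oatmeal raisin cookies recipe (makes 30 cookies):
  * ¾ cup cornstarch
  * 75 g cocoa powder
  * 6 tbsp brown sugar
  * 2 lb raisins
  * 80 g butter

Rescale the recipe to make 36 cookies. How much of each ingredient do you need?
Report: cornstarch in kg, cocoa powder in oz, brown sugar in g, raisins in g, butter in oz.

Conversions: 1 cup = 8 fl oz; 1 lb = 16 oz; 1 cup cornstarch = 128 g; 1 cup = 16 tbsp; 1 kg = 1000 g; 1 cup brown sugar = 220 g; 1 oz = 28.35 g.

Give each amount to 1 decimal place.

Scaling factor: 36/30 = 6/5 = 1.2.
cornstarch: 0.75 cup × 6/5 × 128 g/cup ÷ 1000 g/kg ≈ 0.1 kg
cocoa powder: 75 g × 6/5 ÷ 28.35 g/oz ≈ 3.2 oz
brown sugar: 6 tbsp × 6/5 ÷ 16 tbsp/cup × 220 g/cup = 99.0 g
raisins: 2 lb × 6/5 × 16 oz/lb × 28.35 g/oz ≈ 1088.6 g
butter: 80 g × 6/5 ÷ 28.35 g/oz ≈ 3.4 oz

cornstarch: 0.1 kg; cocoa powder: 3.2 oz; brown sugar: 99.0 g; raisins: 1088.6 g; butter: 3.4 oz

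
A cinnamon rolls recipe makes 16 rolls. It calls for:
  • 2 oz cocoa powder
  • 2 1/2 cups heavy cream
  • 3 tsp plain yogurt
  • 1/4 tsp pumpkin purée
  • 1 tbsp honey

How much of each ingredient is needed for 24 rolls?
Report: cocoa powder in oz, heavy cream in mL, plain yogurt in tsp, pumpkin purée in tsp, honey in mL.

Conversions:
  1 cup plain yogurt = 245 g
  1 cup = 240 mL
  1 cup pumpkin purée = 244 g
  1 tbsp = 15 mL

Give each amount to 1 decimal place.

cocoa powder: 3.0 oz; heavy cream: 900.0 mL; plain yogurt: 4.5 tsp; pumpkin purée: 0.4 tsp; honey: 22.5 mL

Scaling factor: 24/16 = 3/2 = 1.5.
cocoa powder: 2 oz × 3/2 = 3.0 oz
heavy cream: 2.5 cup × 3/2 × 240 mL/cup = 900.0 mL
plain yogurt: 3 tsp × 3/2 = 4.5 tsp
pumpkin purée: 0.25 tsp × 3/2 ≈ 0.4 tsp
honey: 1 tbsp × 3/2 × 15 mL/tbsp = 22.5 mL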